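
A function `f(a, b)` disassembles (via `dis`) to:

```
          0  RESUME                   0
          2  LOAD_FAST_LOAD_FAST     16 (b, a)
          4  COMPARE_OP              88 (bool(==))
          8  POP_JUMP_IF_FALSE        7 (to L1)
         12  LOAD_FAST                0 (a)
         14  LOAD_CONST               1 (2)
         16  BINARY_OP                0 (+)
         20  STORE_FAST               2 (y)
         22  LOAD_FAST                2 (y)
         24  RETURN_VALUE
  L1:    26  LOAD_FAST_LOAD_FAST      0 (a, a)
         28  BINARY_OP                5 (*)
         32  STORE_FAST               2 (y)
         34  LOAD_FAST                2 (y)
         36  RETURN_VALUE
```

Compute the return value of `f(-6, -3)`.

36

LOAD_FAST_LOAD_FAST b,a → push -3,-6. Stack: [-3, -6]
COMPARE_OP bool(==) → -3 vs -6 = False. Stack: [False]
POP_JUMP_IF_FALSE → pop False; jump. Stack: []
LOAD_FAST_LOAD_FAST a,a → push -6,-6. Stack: [-6, -6]
BINARY_OP * → -6 * -6 = 36. Stack: [36]
STORE_FAST y → y=36. Stack: []
LOAD_FAST y → push 36. Stack: [36]
RETURN_VALUE → return 36.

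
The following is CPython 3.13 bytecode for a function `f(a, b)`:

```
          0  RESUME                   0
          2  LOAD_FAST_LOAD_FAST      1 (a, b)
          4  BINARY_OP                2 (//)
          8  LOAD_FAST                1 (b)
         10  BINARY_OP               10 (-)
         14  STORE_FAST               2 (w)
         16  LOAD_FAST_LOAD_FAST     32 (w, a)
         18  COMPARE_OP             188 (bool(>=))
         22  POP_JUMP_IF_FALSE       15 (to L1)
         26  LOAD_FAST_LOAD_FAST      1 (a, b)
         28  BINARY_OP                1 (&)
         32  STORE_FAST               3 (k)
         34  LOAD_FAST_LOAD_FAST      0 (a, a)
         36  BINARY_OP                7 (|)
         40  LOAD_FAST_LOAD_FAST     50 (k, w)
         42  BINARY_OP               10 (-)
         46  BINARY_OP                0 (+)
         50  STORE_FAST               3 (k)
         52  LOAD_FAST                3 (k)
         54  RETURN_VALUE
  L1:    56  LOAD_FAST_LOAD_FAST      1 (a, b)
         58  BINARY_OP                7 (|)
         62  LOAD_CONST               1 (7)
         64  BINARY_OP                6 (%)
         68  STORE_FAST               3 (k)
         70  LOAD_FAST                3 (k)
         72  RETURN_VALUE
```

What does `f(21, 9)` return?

LOAD_FAST_LOAD_FAST a,b → push 21,9. Stack: [21, 9]
BINARY_OP // → 21 // 9 = 2. Stack: [2]
LOAD_FAST b → push 9. Stack: [2, 9]
BINARY_OP - → 2 - 9 = -7. Stack: [-7]
STORE_FAST w → w=-7. Stack: []
LOAD_FAST_LOAD_FAST w,a → push -7,21. Stack: [-7, 21]
COMPARE_OP bool(>=) → -7 vs 21 = False. Stack: [False]
POP_JUMP_IF_FALSE → pop False; jump. Stack: []
LOAD_FAST_LOAD_FAST a,b → push 21,9. Stack: [21, 9]
BINARY_OP | → 21 | 9 = 29. Stack: [29]
LOAD_CONST → push 7. Stack: [29, 7]
BINARY_OP % → 29 % 7 = 1. Stack: [1]
STORE_FAST k → k=1. Stack: []
LOAD_FAST k → push 1. Stack: [1]
RETURN_VALUE → return 1.

1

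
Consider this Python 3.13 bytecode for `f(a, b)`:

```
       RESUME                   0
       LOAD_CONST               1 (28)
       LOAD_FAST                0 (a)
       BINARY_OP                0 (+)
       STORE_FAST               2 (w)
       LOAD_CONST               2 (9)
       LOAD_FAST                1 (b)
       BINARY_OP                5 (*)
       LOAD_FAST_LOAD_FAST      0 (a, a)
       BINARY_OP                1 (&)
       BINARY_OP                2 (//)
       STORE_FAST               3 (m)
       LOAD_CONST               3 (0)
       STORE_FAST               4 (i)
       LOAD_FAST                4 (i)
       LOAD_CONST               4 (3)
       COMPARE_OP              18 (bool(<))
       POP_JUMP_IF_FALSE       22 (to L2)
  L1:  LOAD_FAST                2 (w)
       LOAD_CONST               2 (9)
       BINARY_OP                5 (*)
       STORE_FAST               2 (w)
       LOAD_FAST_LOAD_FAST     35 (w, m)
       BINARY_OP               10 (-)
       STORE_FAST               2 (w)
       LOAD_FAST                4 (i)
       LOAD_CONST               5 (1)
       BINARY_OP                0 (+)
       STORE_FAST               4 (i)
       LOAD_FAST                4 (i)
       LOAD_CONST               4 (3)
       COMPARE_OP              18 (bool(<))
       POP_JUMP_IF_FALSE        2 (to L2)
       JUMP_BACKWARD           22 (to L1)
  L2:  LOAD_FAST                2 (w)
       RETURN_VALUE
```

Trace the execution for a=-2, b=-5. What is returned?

16952

LOAD_CONST → push 28. Stack: [28]
LOAD_FAST a → push -2. Stack: [28, -2]
BINARY_OP + → 28 + -2 = 26. Stack: [26]
STORE_FAST w → w=26. Stack: []
LOAD_CONST → push 9. Stack: [9]
LOAD_FAST b → push -5. Stack: [9, -5]
BINARY_OP * → 9 * -5 = -45. Stack: [-45]
LOAD_FAST_LOAD_FAST a,a → push -2,-2. Stack: [-45, -2, -2]
BINARY_OP & → -2 & -2 = -2. Stack: [-45, -2]
BINARY_OP // → -45 // -2 = 22. Stack: [22]
STORE_FAST m → m=22. Stack: []
LOAD_CONST → push 0. Stack: [0]
STORE_FAST i → i=0. Stack: []
LOAD_FAST i → push 0. Stack: [0]
LOAD_CONST → push 3. Stack: [0, 3]
COMPARE_OP bool(<) → 0 vs 3 = True. Stack: [True]
POP_JUMP_IF_FALSE → pop True; no jump. Stack: []
LOAD_FAST w → push 26. Stack: [26]
LOAD_CONST → push 9. Stack: [26, 9]
BINARY_OP * → 26 * 9 = 234. Stack: [234]
STORE_FAST w → w=234. Stack: []
LOAD_FAST_LOAD_FAST w,m → push 234,22. Stack: [234, 22]
BINARY_OP - → 234 - 22 = 212. Stack: [212]
STORE_FAST w → w=212. Stack: []
LOAD_FAST i → push 0. Stack: [0]
LOAD_CONST → push 1. Stack: [0, 1]
BINARY_OP + → 0 + 1 = 1. Stack: [1]
STORE_FAST i → i=1. Stack: []
LOAD_FAST i → push 1. Stack: [1]
LOAD_CONST → push 3. Stack: [1, 3]
COMPARE_OP bool(<) → 1 vs 3 = True. Stack: [True]
POP_JUMP_IF_FALSE → pop True; no jump. Stack: []
LOAD_FAST w → push 212. Stack: [212]
LOAD_CONST → push 9. Stack: [212, 9]
BINARY_OP * → 212 * 9 = 1908. Stack: [1908]
STORE_FAST w → w=1908. Stack: []
LOAD_FAST_LOAD_FAST w,m → push 1908,22. Stack: [1908, 22]
BINARY_OP - → 1908 - 22 = 1886. Stack: [1886]
STORE_FAST w → w=1886. Stack: []
LOAD_FAST i → push 1. Stack: [1]
LOAD_CONST → push 1. Stack: [1, 1]
BINARY_OP + → 1 + 1 = 2. Stack: [2]
STORE_FAST i → i=2. Stack: []
LOAD_FAST i → push 2. Stack: [2]
LOAD_CONST → push 3. Stack: [2, 3]
COMPARE_OP bool(<) → 2 vs 3 = True. Stack: [True]
POP_JUMP_IF_FALSE → pop True; no jump. Stack: []
LOAD_FAST w → push 1886. Stack: [1886]
LOAD_CONST → push 9. Stack: [1886, 9]
BINARY_OP * → 1886 * 9 = 16974. Stack: [16974]
STORE_FAST w → w=16974. Stack: []
LOAD_FAST_LOAD_FAST w,m → push 16974,22. Stack: [16974, 22]
BINARY_OP - → 16974 - 22 = 16952. Stack: [16952]
STORE_FAST w → w=16952. Stack: []
LOAD_FAST i → push 2. Stack: [2]
LOAD_CONST → push 1. Stack: [2, 1]
BINARY_OP + → 2 + 1 = 3. Stack: [3]
STORE_FAST i → i=3. Stack: []
LOAD_FAST i → push 3. Stack: [3]
LOAD_CONST → push 3. Stack: [3, 3]
COMPARE_OP bool(<) → 3 vs 3 = False. Stack: [False]
POP_JUMP_IF_FALSE → pop False; jump. Stack: []
LOAD_FAST w → push 16952. Stack: [16952]
RETURN_VALUE → return 16952.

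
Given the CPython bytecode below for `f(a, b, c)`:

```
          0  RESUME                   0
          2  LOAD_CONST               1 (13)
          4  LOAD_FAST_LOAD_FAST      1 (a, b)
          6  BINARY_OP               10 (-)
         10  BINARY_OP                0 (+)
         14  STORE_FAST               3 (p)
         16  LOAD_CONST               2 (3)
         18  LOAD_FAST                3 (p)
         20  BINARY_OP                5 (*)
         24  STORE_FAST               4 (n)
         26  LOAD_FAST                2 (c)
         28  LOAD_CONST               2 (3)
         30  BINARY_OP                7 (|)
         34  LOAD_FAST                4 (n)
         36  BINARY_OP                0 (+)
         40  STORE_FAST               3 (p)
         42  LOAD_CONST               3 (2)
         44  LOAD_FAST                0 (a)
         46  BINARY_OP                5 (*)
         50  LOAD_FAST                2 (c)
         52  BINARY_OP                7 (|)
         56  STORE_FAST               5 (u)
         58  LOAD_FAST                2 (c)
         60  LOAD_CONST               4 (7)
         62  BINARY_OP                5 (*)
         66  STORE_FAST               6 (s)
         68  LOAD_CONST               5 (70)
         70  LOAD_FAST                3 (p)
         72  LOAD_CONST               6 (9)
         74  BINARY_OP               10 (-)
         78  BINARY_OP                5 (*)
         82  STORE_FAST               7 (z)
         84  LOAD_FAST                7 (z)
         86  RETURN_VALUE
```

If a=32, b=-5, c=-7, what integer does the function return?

LOAD_CONST → push 13. Stack: [13]
LOAD_FAST_LOAD_FAST a,b → push 32,-5. Stack: [13, 32, -5]
BINARY_OP - → 32 - -5 = 37. Stack: [13, 37]
BINARY_OP + → 13 + 37 = 50. Stack: [50]
STORE_FAST p → p=50. Stack: []
LOAD_CONST → push 3. Stack: [3]
LOAD_FAST p → push 50. Stack: [3, 50]
BINARY_OP * → 3 * 50 = 150. Stack: [150]
STORE_FAST n → n=150. Stack: []
LOAD_FAST c → push -7. Stack: [-7]
LOAD_CONST → push 3. Stack: [-7, 3]
BINARY_OP | → -7 | 3 = -5. Stack: [-5]
LOAD_FAST n → push 150. Stack: [-5, 150]
BINARY_OP + → -5 + 150 = 145. Stack: [145]
STORE_FAST p → p=145. Stack: []
LOAD_CONST → push 2. Stack: [2]
LOAD_FAST a → push 32. Stack: [2, 32]
BINARY_OP * → 2 * 32 = 64. Stack: [64]
LOAD_FAST c → push -7. Stack: [64, -7]
BINARY_OP | → 64 | -7 = -7. Stack: [-7]
STORE_FAST u → u=-7. Stack: []
LOAD_FAST c → push -7. Stack: [-7]
LOAD_CONST → push 7. Stack: [-7, 7]
BINARY_OP * → -7 * 7 = -49. Stack: [-49]
STORE_FAST s → s=-49. Stack: []
LOAD_CONST → push 70. Stack: [70]
LOAD_FAST p → push 145. Stack: [70, 145]
LOAD_CONST → push 9. Stack: [70, 145, 9]
BINARY_OP - → 145 - 9 = 136. Stack: [70, 136]
BINARY_OP * → 70 * 136 = 9520. Stack: [9520]
STORE_FAST z → z=9520. Stack: []
LOAD_FAST z → push 9520. Stack: [9520]
RETURN_VALUE → return 9520.

9520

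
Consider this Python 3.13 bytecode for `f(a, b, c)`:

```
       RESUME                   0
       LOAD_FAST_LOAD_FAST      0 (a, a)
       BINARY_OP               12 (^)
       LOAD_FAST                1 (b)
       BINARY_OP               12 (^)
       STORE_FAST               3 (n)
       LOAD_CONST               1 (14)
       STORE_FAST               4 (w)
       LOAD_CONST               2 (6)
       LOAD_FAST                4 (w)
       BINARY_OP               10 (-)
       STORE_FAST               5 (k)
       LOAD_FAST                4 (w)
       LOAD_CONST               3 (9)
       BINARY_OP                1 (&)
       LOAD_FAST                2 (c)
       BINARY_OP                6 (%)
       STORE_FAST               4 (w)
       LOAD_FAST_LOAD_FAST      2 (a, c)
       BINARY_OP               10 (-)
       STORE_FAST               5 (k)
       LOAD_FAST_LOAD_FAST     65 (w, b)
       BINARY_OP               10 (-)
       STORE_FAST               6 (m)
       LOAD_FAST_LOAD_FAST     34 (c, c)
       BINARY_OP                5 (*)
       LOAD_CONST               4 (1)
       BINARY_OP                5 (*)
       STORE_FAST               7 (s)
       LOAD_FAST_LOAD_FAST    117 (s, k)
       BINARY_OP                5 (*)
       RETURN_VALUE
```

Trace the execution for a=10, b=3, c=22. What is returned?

-5808

LOAD_FAST_LOAD_FAST a,a → push 10,10. Stack: [10, 10]
BINARY_OP ^ → 10 ^ 10 = 0. Stack: [0]
LOAD_FAST b → push 3. Stack: [0, 3]
BINARY_OP ^ → 0 ^ 3 = 3. Stack: [3]
STORE_FAST n → n=3. Stack: []
LOAD_CONST → push 14. Stack: [14]
STORE_FAST w → w=14. Stack: []
LOAD_CONST → push 6. Stack: [6]
LOAD_FAST w → push 14. Stack: [6, 14]
BINARY_OP - → 6 - 14 = -8. Stack: [-8]
STORE_FAST k → k=-8. Stack: []
LOAD_FAST w → push 14. Stack: [14]
LOAD_CONST → push 9. Stack: [14, 9]
BINARY_OP & → 14 & 9 = 8. Stack: [8]
LOAD_FAST c → push 22. Stack: [8, 22]
BINARY_OP % → 8 % 22 = 8. Stack: [8]
STORE_FAST w → w=8. Stack: []
LOAD_FAST_LOAD_FAST a,c → push 10,22. Stack: [10, 22]
BINARY_OP - → 10 - 22 = -12. Stack: [-12]
STORE_FAST k → k=-12. Stack: []
LOAD_FAST_LOAD_FAST w,b → push 8,3. Stack: [8, 3]
BINARY_OP - → 8 - 3 = 5. Stack: [5]
STORE_FAST m → m=5. Stack: []
LOAD_FAST_LOAD_FAST c,c → push 22,22. Stack: [22, 22]
BINARY_OP * → 22 * 22 = 484. Stack: [484]
LOAD_CONST → push 1. Stack: [484, 1]
BINARY_OP * → 484 * 1 = 484. Stack: [484]
STORE_FAST s → s=484. Stack: []
LOAD_FAST_LOAD_FAST s,k → push 484,-12. Stack: [484, -12]
BINARY_OP * → 484 * -12 = -5808. Stack: [-5808]
RETURN_VALUE → return -5808.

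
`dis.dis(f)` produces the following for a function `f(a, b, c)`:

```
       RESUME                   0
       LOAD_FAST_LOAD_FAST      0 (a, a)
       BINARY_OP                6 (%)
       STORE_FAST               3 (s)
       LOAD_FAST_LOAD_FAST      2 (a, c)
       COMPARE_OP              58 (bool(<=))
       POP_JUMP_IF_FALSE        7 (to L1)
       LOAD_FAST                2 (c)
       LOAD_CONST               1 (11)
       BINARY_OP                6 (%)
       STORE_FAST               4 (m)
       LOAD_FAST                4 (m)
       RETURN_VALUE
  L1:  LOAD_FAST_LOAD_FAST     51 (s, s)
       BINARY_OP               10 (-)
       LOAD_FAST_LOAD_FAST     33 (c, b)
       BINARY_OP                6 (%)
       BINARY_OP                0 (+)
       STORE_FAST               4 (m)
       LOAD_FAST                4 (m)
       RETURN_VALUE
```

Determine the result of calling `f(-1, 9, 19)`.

8

LOAD_FAST_LOAD_FAST a,a → push -1,-1. Stack: [-1, -1]
BINARY_OP % → -1 % -1 = 0. Stack: [0]
STORE_FAST s → s=0. Stack: []
LOAD_FAST_LOAD_FAST a,c → push -1,19. Stack: [-1, 19]
COMPARE_OP bool(<=) → -1 vs 19 = True. Stack: [True]
POP_JUMP_IF_FALSE → pop True; no jump. Stack: []
LOAD_FAST c → push 19. Stack: [19]
LOAD_CONST → push 11. Stack: [19, 11]
BINARY_OP % → 19 % 11 = 8. Stack: [8]
STORE_FAST m → m=8. Stack: []
LOAD_FAST m → push 8. Stack: [8]
RETURN_VALUE → return 8.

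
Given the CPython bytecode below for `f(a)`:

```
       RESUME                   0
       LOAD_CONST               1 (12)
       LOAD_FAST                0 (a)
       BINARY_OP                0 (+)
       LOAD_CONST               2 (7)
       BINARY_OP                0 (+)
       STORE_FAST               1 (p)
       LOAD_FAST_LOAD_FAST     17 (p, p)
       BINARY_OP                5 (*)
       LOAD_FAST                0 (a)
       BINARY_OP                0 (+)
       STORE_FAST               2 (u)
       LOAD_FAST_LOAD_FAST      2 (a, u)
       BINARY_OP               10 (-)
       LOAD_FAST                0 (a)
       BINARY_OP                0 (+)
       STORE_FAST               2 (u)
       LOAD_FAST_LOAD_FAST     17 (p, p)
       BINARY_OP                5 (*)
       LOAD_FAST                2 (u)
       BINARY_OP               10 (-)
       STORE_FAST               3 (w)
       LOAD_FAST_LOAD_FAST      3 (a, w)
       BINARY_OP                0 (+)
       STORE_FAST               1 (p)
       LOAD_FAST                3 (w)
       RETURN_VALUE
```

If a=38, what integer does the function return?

6460

LOAD_CONST → push 12. Stack: [12]
LOAD_FAST a → push 38. Stack: [12, 38]
BINARY_OP + → 12 + 38 = 50. Stack: [50]
LOAD_CONST → push 7. Stack: [50, 7]
BINARY_OP + → 50 + 7 = 57. Stack: [57]
STORE_FAST p → p=57. Stack: []
LOAD_FAST_LOAD_FAST p,p → push 57,57. Stack: [57, 57]
BINARY_OP * → 57 * 57 = 3249. Stack: [3249]
LOAD_FAST a → push 38. Stack: [3249, 38]
BINARY_OP + → 3249 + 38 = 3287. Stack: [3287]
STORE_FAST u → u=3287. Stack: []
LOAD_FAST_LOAD_FAST a,u → push 38,3287. Stack: [38, 3287]
BINARY_OP - → 38 - 3287 = -3249. Stack: [-3249]
LOAD_FAST a → push 38. Stack: [-3249, 38]
BINARY_OP + → -3249 + 38 = -3211. Stack: [-3211]
STORE_FAST u → u=-3211. Stack: []
LOAD_FAST_LOAD_FAST p,p → push 57,57. Stack: [57, 57]
BINARY_OP * → 57 * 57 = 3249. Stack: [3249]
LOAD_FAST u → push -3211. Stack: [3249, -3211]
BINARY_OP - → 3249 - -3211 = 6460. Stack: [6460]
STORE_FAST w → w=6460. Stack: []
LOAD_FAST_LOAD_FAST a,w → push 38,6460. Stack: [38, 6460]
BINARY_OP + → 38 + 6460 = 6498. Stack: [6498]
STORE_FAST p → p=6498. Stack: []
LOAD_FAST w → push 6460. Stack: [6460]
RETURN_VALUE → return 6460.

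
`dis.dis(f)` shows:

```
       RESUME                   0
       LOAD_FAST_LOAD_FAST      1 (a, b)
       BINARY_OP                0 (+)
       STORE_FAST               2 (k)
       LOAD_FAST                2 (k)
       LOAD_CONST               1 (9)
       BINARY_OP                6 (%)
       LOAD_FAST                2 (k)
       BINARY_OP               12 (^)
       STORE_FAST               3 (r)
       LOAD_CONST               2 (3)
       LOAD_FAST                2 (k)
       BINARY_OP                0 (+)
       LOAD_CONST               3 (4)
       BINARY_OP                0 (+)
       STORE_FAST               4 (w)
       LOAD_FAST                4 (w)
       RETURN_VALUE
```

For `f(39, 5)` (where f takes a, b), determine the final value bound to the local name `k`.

44

LOAD_FAST_LOAD_FAST a,b → push 39,5. Stack: [39, 5]
BINARY_OP + → 39 + 5 = 44. Stack: [44]
STORE_FAST k → k=44. Stack: []
LOAD_FAST k → push 44. Stack: [44]
LOAD_CONST → push 9. Stack: [44, 9]
BINARY_OP % → 44 % 9 = 8. Stack: [8]
LOAD_FAST k → push 44. Stack: [8, 44]
BINARY_OP ^ → 8 ^ 44 = 36. Stack: [36]
STORE_FAST r → r=36. Stack: []
LOAD_CONST → push 3. Stack: [3]
LOAD_FAST k → push 44. Stack: [3, 44]
BINARY_OP + → 3 + 44 = 47. Stack: [47]
LOAD_CONST → push 4. Stack: [47, 4]
BINARY_OP + → 47 + 4 = 51. Stack: [51]
STORE_FAST w → w=51. Stack: []
LOAD_FAST w → push 51. Stack: [51]
RETURN_VALUE → return 51.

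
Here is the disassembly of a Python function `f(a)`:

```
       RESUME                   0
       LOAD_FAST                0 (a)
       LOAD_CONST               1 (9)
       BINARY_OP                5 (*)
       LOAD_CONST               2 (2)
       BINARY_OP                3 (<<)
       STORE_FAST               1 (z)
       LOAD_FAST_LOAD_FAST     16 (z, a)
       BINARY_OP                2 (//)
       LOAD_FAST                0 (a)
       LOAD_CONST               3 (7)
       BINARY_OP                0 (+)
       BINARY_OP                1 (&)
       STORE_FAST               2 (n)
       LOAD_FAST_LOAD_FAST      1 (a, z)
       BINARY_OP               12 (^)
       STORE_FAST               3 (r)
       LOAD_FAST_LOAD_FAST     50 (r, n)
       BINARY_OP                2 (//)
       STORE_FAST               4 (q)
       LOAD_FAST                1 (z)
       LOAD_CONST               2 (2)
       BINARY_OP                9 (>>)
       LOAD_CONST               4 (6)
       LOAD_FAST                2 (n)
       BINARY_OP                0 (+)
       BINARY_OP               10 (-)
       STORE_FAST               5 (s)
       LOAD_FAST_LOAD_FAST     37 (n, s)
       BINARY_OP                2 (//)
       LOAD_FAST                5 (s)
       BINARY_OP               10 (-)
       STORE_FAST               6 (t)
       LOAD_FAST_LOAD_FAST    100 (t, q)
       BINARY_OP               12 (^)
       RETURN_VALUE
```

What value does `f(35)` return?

LOAD_FAST a → push 35. Stack: [35]
LOAD_CONST → push 9. Stack: [35, 9]
BINARY_OP * → 35 * 9 = 315. Stack: [315]
LOAD_CONST → push 2. Stack: [315, 2]
BINARY_OP << → 315 << 2 = 1260. Stack: [1260]
STORE_FAST z → z=1260. Stack: []
LOAD_FAST_LOAD_FAST z,a → push 1260,35. Stack: [1260, 35]
BINARY_OP // → 1260 // 35 = 36. Stack: [36]
LOAD_FAST a → push 35. Stack: [36, 35]
LOAD_CONST → push 7. Stack: [36, 35, 7]
BINARY_OP + → 35 + 7 = 42. Stack: [36, 42]
BINARY_OP & → 36 & 42 = 32. Stack: [32]
STORE_FAST n → n=32. Stack: []
LOAD_FAST_LOAD_FAST a,z → push 35,1260. Stack: [35, 1260]
BINARY_OP ^ → 35 ^ 1260 = 1231. Stack: [1231]
STORE_FAST r → r=1231. Stack: []
LOAD_FAST_LOAD_FAST r,n → push 1231,32. Stack: [1231, 32]
BINARY_OP // → 1231 // 32 = 38. Stack: [38]
STORE_FAST q → q=38. Stack: []
LOAD_FAST z → push 1260. Stack: [1260]
LOAD_CONST → push 2. Stack: [1260, 2]
BINARY_OP >> → 1260 >> 2 = 315. Stack: [315]
LOAD_CONST → push 6. Stack: [315, 6]
LOAD_FAST n → push 32. Stack: [315, 6, 32]
BINARY_OP + → 6 + 32 = 38. Stack: [315, 38]
BINARY_OP - → 315 - 38 = 277. Stack: [277]
STORE_FAST s → s=277. Stack: []
LOAD_FAST_LOAD_FAST n,s → push 32,277. Stack: [32, 277]
BINARY_OP // → 32 // 277 = 0. Stack: [0]
LOAD_FAST s → push 277. Stack: [0, 277]
BINARY_OP - → 0 - 277 = -277. Stack: [-277]
STORE_FAST t → t=-277. Stack: []
LOAD_FAST_LOAD_FAST t,q → push -277,38. Stack: [-277, 38]
BINARY_OP ^ → -277 ^ 38 = -307. Stack: [-307]
RETURN_VALUE → return -307.

-307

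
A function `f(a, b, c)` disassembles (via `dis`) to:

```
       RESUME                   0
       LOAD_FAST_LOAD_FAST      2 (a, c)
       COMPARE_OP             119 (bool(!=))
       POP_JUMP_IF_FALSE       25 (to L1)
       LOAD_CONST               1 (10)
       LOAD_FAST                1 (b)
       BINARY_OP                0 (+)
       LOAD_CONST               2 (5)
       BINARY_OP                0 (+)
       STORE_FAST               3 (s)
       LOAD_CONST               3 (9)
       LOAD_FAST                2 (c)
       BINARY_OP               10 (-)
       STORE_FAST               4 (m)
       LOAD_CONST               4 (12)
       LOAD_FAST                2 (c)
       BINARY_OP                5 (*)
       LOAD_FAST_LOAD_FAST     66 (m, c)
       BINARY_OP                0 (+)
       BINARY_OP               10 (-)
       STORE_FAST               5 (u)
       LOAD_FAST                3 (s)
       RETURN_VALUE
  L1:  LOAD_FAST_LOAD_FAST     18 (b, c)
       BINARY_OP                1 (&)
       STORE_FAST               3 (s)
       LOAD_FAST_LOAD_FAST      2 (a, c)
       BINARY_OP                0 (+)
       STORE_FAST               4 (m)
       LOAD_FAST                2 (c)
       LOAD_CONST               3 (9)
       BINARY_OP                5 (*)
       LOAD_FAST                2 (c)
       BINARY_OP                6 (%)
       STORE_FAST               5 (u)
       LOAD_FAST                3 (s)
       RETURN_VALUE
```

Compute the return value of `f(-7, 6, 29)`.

LOAD_FAST_LOAD_FAST a,c → push -7,29. Stack: [-7, 29]
COMPARE_OP bool(!=) → -7 vs 29 = True. Stack: [True]
POP_JUMP_IF_FALSE → pop True; no jump. Stack: []
LOAD_CONST → push 10. Stack: [10]
LOAD_FAST b → push 6. Stack: [10, 6]
BINARY_OP + → 10 + 6 = 16. Stack: [16]
LOAD_CONST → push 5. Stack: [16, 5]
BINARY_OP + → 16 + 5 = 21. Stack: [21]
STORE_FAST s → s=21. Stack: []
LOAD_CONST → push 9. Stack: [9]
LOAD_FAST c → push 29. Stack: [9, 29]
BINARY_OP - → 9 - 29 = -20. Stack: [-20]
STORE_FAST m → m=-20. Stack: []
LOAD_CONST → push 12. Stack: [12]
LOAD_FAST c → push 29. Stack: [12, 29]
BINARY_OP * → 12 * 29 = 348. Stack: [348]
LOAD_FAST_LOAD_FAST m,c → push -20,29. Stack: [348, -20, 29]
BINARY_OP + → -20 + 29 = 9. Stack: [348, 9]
BINARY_OP - → 348 - 9 = 339. Stack: [339]
STORE_FAST u → u=339. Stack: []
LOAD_FAST s → push 21. Stack: [21]
RETURN_VALUE → return 21.

21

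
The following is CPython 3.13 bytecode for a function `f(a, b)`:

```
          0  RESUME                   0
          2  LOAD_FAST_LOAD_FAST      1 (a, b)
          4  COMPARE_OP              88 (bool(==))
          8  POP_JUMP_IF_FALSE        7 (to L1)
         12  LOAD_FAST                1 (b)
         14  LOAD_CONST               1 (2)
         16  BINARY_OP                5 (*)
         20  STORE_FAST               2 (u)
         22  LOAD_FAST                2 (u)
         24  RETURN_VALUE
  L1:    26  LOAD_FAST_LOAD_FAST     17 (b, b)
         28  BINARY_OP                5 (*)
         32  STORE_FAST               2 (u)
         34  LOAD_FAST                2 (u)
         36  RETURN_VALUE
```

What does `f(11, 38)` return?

LOAD_FAST_LOAD_FAST a,b → push 11,38. Stack: [11, 38]
COMPARE_OP bool(==) → 11 vs 38 = False. Stack: [False]
POP_JUMP_IF_FALSE → pop False; jump. Stack: []
LOAD_FAST_LOAD_FAST b,b → push 38,38. Stack: [38, 38]
BINARY_OP * → 38 * 38 = 1444. Stack: [1444]
STORE_FAST u → u=1444. Stack: []
LOAD_FAST u → push 1444. Stack: [1444]
RETURN_VALUE → return 1444.

1444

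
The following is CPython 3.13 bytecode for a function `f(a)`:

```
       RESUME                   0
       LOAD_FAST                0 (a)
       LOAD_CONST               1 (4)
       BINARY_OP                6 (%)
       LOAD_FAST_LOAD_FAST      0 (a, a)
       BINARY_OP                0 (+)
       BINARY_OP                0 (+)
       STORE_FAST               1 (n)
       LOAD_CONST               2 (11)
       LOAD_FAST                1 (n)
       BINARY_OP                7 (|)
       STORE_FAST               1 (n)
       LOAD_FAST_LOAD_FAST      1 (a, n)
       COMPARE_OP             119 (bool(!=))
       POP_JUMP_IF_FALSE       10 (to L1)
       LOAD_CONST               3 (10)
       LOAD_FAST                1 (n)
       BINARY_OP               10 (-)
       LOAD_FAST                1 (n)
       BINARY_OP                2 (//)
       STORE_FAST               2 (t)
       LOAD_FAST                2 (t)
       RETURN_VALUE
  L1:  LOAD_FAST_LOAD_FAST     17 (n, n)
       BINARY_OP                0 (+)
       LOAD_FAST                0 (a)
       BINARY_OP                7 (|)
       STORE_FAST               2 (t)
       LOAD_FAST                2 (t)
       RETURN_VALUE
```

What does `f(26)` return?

-1

LOAD_FAST a → push 26. Stack: [26]
LOAD_CONST → push 4. Stack: [26, 4]
BINARY_OP % → 26 % 4 = 2. Stack: [2]
LOAD_FAST_LOAD_FAST a,a → push 26,26. Stack: [2, 26, 26]
BINARY_OP + → 26 + 26 = 52. Stack: [2, 52]
BINARY_OP + → 2 + 52 = 54. Stack: [54]
STORE_FAST n → n=54. Stack: []
LOAD_CONST → push 11. Stack: [11]
LOAD_FAST n → push 54. Stack: [11, 54]
BINARY_OP | → 11 | 54 = 63. Stack: [63]
STORE_FAST n → n=63. Stack: []
LOAD_FAST_LOAD_FAST a,n → push 26,63. Stack: [26, 63]
COMPARE_OP bool(!=) → 26 vs 63 = True. Stack: [True]
POP_JUMP_IF_FALSE → pop True; no jump. Stack: []
LOAD_CONST → push 10. Stack: [10]
LOAD_FAST n → push 63. Stack: [10, 63]
BINARY_OP - → 10 - 63 = -53. Stack: [-53]
LOAD_FAST n → push 63. Stack: [-53, 63]
BINARY_OP // → -53 // 63 = -1. Stack: [-1]
STORE_FAST t → t=-1. Stack: []
LOAD_FAST t → push -1. Stack: [-1]
RETURN_VALUE → return -1.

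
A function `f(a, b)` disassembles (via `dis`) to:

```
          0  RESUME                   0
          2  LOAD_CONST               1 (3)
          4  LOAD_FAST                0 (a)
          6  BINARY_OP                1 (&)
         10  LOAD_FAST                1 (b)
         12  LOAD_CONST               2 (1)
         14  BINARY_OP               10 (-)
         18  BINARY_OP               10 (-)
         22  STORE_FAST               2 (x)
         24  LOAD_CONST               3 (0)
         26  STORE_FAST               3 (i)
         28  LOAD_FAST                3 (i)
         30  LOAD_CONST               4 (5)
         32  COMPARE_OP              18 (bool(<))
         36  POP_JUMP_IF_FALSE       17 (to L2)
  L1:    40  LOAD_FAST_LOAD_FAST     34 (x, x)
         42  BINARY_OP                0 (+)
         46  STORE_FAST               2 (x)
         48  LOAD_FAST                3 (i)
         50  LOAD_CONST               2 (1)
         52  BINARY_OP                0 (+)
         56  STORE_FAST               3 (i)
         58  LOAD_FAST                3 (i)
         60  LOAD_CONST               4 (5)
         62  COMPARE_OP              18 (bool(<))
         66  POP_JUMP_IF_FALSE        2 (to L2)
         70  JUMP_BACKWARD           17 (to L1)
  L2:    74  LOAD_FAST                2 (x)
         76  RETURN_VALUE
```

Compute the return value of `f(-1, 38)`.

LOAD_CONST → push 3
LOAD_FAST a → push -1
BINARY_OP & → 3 & -1 = 3
LOAD_FAST b → push 38
LOAD_CONST → push 1
BINARY_OP - → 38 - 1 = 37
BINARY_OP - → 3 - 37 = -34
STORE_FAST x → x=-34
LOAD_CONST → push 0
STORE_FAST i → i=0
LOAD_FAST i → push 0
LOAD_CONST → push 5
COMPARE_OP bool(<) → 0 vs 5 = True
POP_JUMP_IF_FALSE → pop True; no jump
LOAD_FAST_LOAD_FAST x,x → push -34,-34
BINARY_OP + → -34 + -34 = -68
STORE_FAST x → x=-68
LOAD_FAST i → push 0
LOAD_CONST → push 1
BINARY_OP + → 0 + 1 = 1
STORE_FAST i → i=1
LOAD_FAST i → push 1
LOAD_CONST → push 5
COMPARE_OP bool(<) → 1 vs 5 = True
POP_JUMP_IF_FALSE → pop True; no jump
LOAD_FAST_LOAD_FAST x,x → push -68,-68
BINARY_OP + → -68 + -68 = -136
STORE_FAST x → x=-136
LOAD_FAST i → push 1
LOAD_CONST → push 1
BINARY_OP + → 1 + 1 = 2
STORE_FAST i → i=2
LOAD_FAST i → push 2
LOAD_CONST → push 5
COMPARE_OP bool(<) → 2 vs 5 = True
POP_JUMP_IF_FALSE → pop True; no jump
LOAD_FAST_LOAD_FAST x,x → push -136,-136
BINARY_OP + → -136 + -136 = -272
STORE_FAST x → x=-272
LOAD_FAST i → push 2
LOAD_CONST → push 1
BINARY_OP + → 2 + 1 = 3
STORE_FAST i → i=3
LOAD_FAST i → push 3
LOAD_CONST → push 5
COMPARE_OP bool(<) → 3 vs 5 = True
POP_JUMP_IF_FALSE → pop True; no jump
LOAD_FAST_LOAD_FAST x,x → push -272,-272
BINARY_OP + → -272 + -272 = -544
STORE_FAST x → x=-544
LOAD_FAST i → push 3
LOAD_CONST → push 1
BINARY_OP + → 3 + 1 = 4
STORE_FAST i → i=4
LOAD_FAST i → push 4
LOAD_CONST → push 5
COMPARE_OP bool(<) → 4 vs 5 = True
POP_JUMP_IF_FALSE → pop True; no jump
LOAD_FAST_LOAD_FAST x,x → push -544,-544
BINARY_OP + → -544 + -544 = -1088
STORE_FAST x → x=-1088
LOAD_FAST i → push 4
LOAD_CONST → push 1
BINARY_OP + → 4 + 1 = 5
STORE_FAST i → i=5
LOAD_FAST i → push 5
LOAD_CONST → push 5
COMPARE_OP bool(<) → 5 vs 5 = False
POP_JUMP_IF_FALSE → pop False; jump
LOAD_FAST x → push -1088
RETURN_VALUE → return -1088.

-1088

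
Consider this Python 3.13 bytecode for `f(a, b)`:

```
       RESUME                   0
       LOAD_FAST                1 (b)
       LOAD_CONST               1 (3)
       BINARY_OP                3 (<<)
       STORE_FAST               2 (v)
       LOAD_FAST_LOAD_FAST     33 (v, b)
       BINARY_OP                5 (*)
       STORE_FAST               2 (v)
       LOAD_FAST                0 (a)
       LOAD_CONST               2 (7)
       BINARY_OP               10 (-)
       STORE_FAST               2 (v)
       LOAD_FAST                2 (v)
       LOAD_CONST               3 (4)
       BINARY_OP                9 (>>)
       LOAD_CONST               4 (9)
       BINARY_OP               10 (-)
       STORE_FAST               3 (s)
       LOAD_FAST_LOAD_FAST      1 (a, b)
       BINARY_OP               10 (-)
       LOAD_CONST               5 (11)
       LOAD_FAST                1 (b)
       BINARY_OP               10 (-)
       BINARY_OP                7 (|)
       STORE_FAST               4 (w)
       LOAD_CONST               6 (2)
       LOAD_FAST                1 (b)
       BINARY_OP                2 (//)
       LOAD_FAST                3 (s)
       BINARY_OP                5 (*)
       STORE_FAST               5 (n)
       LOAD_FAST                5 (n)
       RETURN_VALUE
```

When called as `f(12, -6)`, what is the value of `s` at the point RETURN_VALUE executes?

-9

LOAD_FAST b → push -6. Stack: [-6]
LOAD_CONST → push 3. Stack: [-6, 3]
BINARY_OP << → -6 << 3 = -48. Stack: [-48]
STORE_FAST v → v=-48. Stack: []
LOAD_FAST_LOAD_FAST v,b → push -48,-6. Stack: [-48, -6]
BINARY_OP * → -48 * -6 = 288. Stack: [288]
STORE_FAST v → v=288. Stack: []
LOAD_FAST a → push 12. Stack: [12]
LOAD_CONST → push 7. Stack: [12, 7]
BINARY_OP - → 12 - 7 = 5. Stack: [5]
STORE_FAST v → v=5. Stack: []
LOAD_FAST v → push 5. Stack: [5]
LOAD_CONST → push 4. Stack: [5, 4]
BINARY_OP >> → 5 >> 4 = 0. Stack: [0]
LOAD_CONST → push 9. Stack: [0, 9]
BINARY_OP - → 0 - 9 = -9. Stack: [-9]
STORE_FAST s → s=-9. Stack: []
LOAD_FAST_LOAD_FAST a,b → push 12,-6. Stack: [12, -6]
BINARY_OP - → 12 - -6 = 18. Stack: [18]
LOAD_CONST → push 11. Stack: [18, 11]
LOAD_FAST b → push -6. Stack: [18, 11, -6]
BINARY_OP - → 11 - -6 = 17. Stack: [18, 17]
BINARY_OP | → 18 | 17 = 19. Stack: [19]
STORE_FAST w → w=19. Stack: []
LOAD_CONST → push 2. Stack: [2]
LOAD_FAST b → push -6. Stack: [2, -6]
BINARY_OP // → 2 // -6 = -1. Stack: [-1]
LOAD_FAST s → push -9. Stack: [-1, -9]
BINARY_OP * → -1 * -9 = 9. Stack: [9]
STORE_FAST n → n=9. Stack: []
LOAD_FAST n → push 9. Stack: [9]
RETURN_VALUE → return 9.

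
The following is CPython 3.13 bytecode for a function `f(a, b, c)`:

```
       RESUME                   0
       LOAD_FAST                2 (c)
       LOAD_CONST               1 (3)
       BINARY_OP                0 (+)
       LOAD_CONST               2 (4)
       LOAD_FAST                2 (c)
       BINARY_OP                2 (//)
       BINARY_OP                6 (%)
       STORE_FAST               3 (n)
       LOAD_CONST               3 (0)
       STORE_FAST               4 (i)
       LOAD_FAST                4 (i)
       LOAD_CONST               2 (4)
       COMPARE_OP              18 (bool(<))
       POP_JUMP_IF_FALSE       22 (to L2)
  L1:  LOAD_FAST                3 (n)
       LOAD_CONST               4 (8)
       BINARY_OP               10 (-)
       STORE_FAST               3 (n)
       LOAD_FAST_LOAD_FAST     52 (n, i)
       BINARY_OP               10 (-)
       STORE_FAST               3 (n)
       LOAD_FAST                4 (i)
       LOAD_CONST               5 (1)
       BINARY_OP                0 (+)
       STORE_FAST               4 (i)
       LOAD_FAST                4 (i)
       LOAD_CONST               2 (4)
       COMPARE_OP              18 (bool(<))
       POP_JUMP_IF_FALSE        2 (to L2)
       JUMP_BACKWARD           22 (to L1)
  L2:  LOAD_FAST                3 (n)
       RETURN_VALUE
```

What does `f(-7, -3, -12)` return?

LOAD_FAST c → push -12
LOAD_CONST → push 3
BINARY_OP + → -12 + 3 = -9
LOAD_CONST → push 4
LOAD_FAST c → push -12
BINARY_OP // → 4 // -12 = -1
BINARY_OP % → -9 % -1 = 0
STORE_FAST n → n=0
LOAD_CONST → push 0
STORE_FAST i → i=0
LOAD_FAST i → push 0
LOAD_CONST → push 4
COMPARE_OP bool(<) → 0 vs 4 = True
POP_JUMP_IF_FALSE → pop True; no jump
LOAD_FAST n → push 0
LOAD_CONST → push 8
BINARY_OP - → 0 - 8 = -8
STORE_FAST n → n=-8
LOAD_FAST_LOAD_FAST n,i → push -8,0
BINARY_OP - → -8 - 0 = -8
STORE_FAST n → n=-8
LOAD_FAST i → push 0
LOAD_CONST → push 1
BINARY_OP + → 0 + 1 = 1
STORE_FAST i → i=1
LOAD_FAST i → push 1
LOAD_CONST → push 4
COMPARE_OP bool(<) → 1 vs 4 = True
POP_JUMP_IF_FALSE → pop True; no jump
LOAD_FAST n → push -8
LOAD_CONST → push 8
BINARY_OP - → -8 - 8 = -16
STORE_FAST n → n=-16
LOAD_FAST_LOAD_FAST n,i → push -16,1
BINARY_OP - → -16 - 1 = -17
STORE_FAST n → n=-17
LOAD_FAST i → push 1
LOAD_CONST → push 1
BINARY_OP + → 1 + 1 = 2
STORE_FAST i → i=2
LOAD_FAST i → push 2
LOAD_CONST → push 4
COMPARE_OP bool(<) → 2 vs 4 = True
POP_JUMP_IF_FALSE → pop True; no jump
LOAD_FAST n → push -17
LOAD_CONST → push 8
BINARY_OP - → -17 - 8 = -25
STORE_FAST n → n=-25
LOAD_FAST_LOAD_FAST n,i → push -25,2
BINARY_OP - → -25 - 2 = -27
STORE_FAST n → n=-27
LOAD_FAST i → push 2
LOAD_CONST → push 1
BINARY_OP + → 2 + 1 = 3
STORE_FAST i → i=3
LOAD_FAST i → push 3
LOAD_CONST → push 4
COMPARE_OP bool(<) → 3 vs 4 = True
POP_JUMP_IF_FALSE → pop True; no jump
LOAD_FAST n → push -27
LOAD_CONST → push 8
BINARY_OP - → -27 - 8 = -35
STORE_FAST n → n=-35
LOAD_FAST_LOAD_FAST n,i → push -35,3
BINARY_OP - → -35 - 3 = -38
STORE_FAST n → n=-38
LOAD_FAST i → push 3
LOAD_CONST → push 1
BINARY_OP + → 3 + 1 = 4
STORE_FAST i → i=4
LOAD_FAST i → push 4
LOAD_CONST → push 4
COMPARE_OP bool(<) → 4 vs 4 = False
POP_JUMP_IF_FALSE → pop False; jump
LOAD_FAST n → push -38
RETURN_VALUE → return -38.

-38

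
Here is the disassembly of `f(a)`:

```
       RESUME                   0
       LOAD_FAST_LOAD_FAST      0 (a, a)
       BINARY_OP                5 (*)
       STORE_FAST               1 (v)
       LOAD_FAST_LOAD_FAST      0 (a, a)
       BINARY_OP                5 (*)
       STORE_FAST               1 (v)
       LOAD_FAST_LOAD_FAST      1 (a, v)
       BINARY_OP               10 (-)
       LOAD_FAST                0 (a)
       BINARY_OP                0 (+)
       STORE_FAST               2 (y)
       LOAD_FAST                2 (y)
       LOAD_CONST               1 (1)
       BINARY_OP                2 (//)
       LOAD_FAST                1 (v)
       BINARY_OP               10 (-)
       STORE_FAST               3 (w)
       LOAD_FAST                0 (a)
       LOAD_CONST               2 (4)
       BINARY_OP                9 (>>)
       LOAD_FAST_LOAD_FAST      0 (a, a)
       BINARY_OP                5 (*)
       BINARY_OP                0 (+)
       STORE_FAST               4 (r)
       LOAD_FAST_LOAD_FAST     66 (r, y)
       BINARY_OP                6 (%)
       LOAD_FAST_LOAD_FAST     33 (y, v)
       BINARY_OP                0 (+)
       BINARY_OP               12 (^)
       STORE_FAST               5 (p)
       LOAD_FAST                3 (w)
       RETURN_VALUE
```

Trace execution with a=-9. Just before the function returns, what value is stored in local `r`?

80

LOAD_FAST_LOAD_FAST a,a → push -9,-9. Stack: [-9, -9]
BINARY_OP * → -9 * -9 = 81. Stack: [81]
STORE_FAST v → v=81. Stack: []
LOAD_FAST_LOAD_FAST a,a → push -9,-9. Stack: [-9, -9]
BINARY_OP * → -9 * -9 = 81. Stack: [81]
STORE_FAST v → v=81. Stack: []
LOAD_FAST_LOAD_FAST a,v → push -9,81. Stack: [-9, 81]
BINARY_OP - → -9 - 81 = -90. Stack: [-90]
LOAD_FAST a → push -9. Stack: [-90, -9]
BINARY_OP + → -90 + -9 = -99. Stack: [-99]
STORE_FAST y → y=-99. Stack: []
LOAD_FAST y → push -99. Stack: [-99]
LOAD_CONST → push 1. Stack: [-99, 1]
BINARY_OP // → -99 // 1 = -99. Stack: [-99]
LOAD_FAST v → push 81. Stack: [-99, 81]
BINARY_OP - → -99 - 81 = -180. Stack: [-180]
STORE_FAST w → w=-180. Stack: []
LOAD_FAST a → push -9. Stack: [-9]
LOAD_CONST → push 4. Stack: [-9, 4]
BINARY_OP >> → -9 >> 4 = -1. Stack: [-1]
LOAD_FAST_LOAD_FAST a,a → push -9,-9. Stack: [-1, -9, -9]
BINARY_OP * → -9 * -9 = 81. Stack: [-1, 81]
BINARY_OP + → -1 + 81 = 80. Stack: [80]
STORE_FAST r → r=80. Stack: []
LOAD_FAST_LOAD_FAST r,y → push 80,-99. Stack: [80, -99]
BINARY_OP % → 80 % -99 = -19. Stack: [-19]
LOAD_FAST_LOAD_FAST y,v → push -99,81. Stack: [-19, -99, 81]
BINARY_OP + → -99 + 81 = -18. Stack: [-19, -18]
BINARY_OP ^ → -19 ^ -18 = 3. Stack: [3]
STORE_FAST p → p=3. Stack: []
LOAD_FAST w → push -180. Stack: [-180]
RETURN_VALUE → return -180.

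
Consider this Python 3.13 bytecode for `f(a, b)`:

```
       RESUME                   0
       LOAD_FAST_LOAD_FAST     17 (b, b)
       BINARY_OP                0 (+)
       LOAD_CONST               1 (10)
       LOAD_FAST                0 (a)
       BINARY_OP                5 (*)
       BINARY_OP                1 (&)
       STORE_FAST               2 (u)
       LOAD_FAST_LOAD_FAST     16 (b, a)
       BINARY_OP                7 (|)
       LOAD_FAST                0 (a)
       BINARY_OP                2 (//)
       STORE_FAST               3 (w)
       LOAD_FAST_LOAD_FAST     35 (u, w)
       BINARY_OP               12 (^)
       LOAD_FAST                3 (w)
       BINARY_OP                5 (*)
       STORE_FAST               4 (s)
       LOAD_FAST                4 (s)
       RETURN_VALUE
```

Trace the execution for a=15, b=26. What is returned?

44

LOAD_FAST_LOAD_FAST b,b → push 26,26. Stack: [26, 26]
BINARY_OP + → 26 + 26 = 52. Stack: [52]
LOAD_CONST → push 10. Stack: [52, 10]
LOAD_FAST a → push 15. Stack: [52, 10, 15]
BINARY_OP * → 10 * 15 = 150. Stack: [52, 150]
BINARY_OP & → 52 & 150 = 20. Stack: [20]
STORE_FAST u → u=20. Stack: []
LOAD_FAST_LOAD_FAST b,a → push 26,15. Stack: [26, 15]
BINARY_OP | → 26 | 15 = 31. Stack: [31]
LOAD_FAST a → push 15. Stack: [31, 15]
BINARY_OP // → 31 // 15 = 2. Stack: [2]
STORE_FAST w → w=2. Stack: []
LOAD_FAST_LOAD_FAST u,w → push 20,2. Stack: [20, 2]
BINARY_OP ^ → 20 ^ 2 = 22. Stack: [22]
LOAD_FAST w → push 2. Stack: [22, 2]
BINARY_OP * → 22 * 2 = 44. Stack: [44]
STORE_FAST s → s=44. Stack: []
LOAD_FAST s → push 44. Stack: [44]
RETURN_VALUE → return 44.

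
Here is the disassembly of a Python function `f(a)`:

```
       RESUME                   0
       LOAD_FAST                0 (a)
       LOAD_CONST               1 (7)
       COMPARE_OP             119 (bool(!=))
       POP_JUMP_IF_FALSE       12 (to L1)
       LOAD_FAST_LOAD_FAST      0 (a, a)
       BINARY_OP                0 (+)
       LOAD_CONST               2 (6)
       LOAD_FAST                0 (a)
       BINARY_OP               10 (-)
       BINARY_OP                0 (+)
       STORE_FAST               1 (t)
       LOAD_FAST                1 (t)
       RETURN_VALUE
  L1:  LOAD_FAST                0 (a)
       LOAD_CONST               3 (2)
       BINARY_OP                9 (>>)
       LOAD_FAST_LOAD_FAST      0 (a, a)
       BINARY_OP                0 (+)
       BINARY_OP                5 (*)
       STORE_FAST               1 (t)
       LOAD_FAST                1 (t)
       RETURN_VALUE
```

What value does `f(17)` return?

LOAD_FAST a → push 17. Stack: [17]
LOAD_CONST → push 7. Stack: [17, 7]
COMPARE_OP bool(!=) → 17 vs 7 = True. Stack: [True]
POP_JUMP_IF_FALSE → pop True; no jump. Stack: []
LOAD_FAST_LOAD_FAST a,a → push 17,17. Stack: [17, 17]
BINARY_OP + → 17 + 17 = 34. Stack: [34]
LOAD_CONST → push 6. Stack: [34, 6]
LOAD_FAST a → push 17. Stack: [34, 6, 17]
BINARY_OP - → 6 - 17 = -11. Stack: [34, -11]
BINARY_OP + → 34 + -11 = 23. Stack: [23]
STORE_FAST t → t=23. Stack: []
LOAD_FAST t → push 23. Stack: [23]
RETURN_VALUE → return 23.

23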